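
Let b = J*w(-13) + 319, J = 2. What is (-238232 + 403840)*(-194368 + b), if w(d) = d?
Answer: -32140372600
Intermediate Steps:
b = 293 (b = 2*(-13) + 319 = -26 + 319 = 293)
(-238232 + 403840)*(-194368 + b) = (-238232 + 403840)*(-194368 + 293) = 165608*(-194075) = -32140372600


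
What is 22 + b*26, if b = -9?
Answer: -212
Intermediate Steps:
22 + b*26 = 22 - 9*26 = 22 - 234 = -212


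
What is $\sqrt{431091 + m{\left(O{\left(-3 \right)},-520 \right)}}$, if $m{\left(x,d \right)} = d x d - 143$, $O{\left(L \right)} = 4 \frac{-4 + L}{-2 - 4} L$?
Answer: $2 i \sqrt{838663} \approx 1831.6 i$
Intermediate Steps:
$O{\left(L \right)} = L \left(\frac{8}{3} - \frac{2 L}{3}\right)$ ($O{\left(L \right)} = 4 \frac{-4 + L}{-6} L = 4 \left(-4 + L\right) \left(- \frac{1}{6}\right) L = 4 \left(\frac{2}{3} - \frac{L}{6}\right) L = \left(\frac{8}{3} - \frac{2 L}{3}\right) L = L \left(\frac{8}{3} - \frac{2 L}{3}\right)$)
$m{\left(x,d \right)} = -143 + x d^{2}$ ($m{\left(x,d \right)} = x d^{2} - 143 = -143 + x d^{2}$)
$\sqrt{431091 + m{\left(O{\left(-3 \right)},-520 \right)}} = \sqrt{431091 + \left(-143 + \frac{2}{3} \left(-3\right) \left(4 - -3\right) \left(-520\right)^{2}\right)} = \sqrt{431091 + \left(-143 + \frac{2}{3} \left(-3\right) \left(4 + 3\right) 270400\right)} = \sqrt{431091 + \left(-143 + \frac{2}{3} \left(-3\right) 7 \cdot 270400\right)} = \sqrt{431091 - 3785743} = \sqrt{-3354652} = 2 i \sqrt{838663}$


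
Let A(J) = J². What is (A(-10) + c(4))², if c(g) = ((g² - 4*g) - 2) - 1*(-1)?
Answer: 9801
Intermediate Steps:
c(g) = -1 + g² - 4*g (c(g) = (-2 + g² - 4*g) + 1 = -1 + g² - 4*g)
(A(-10) + c(4))² = ((-10)² + (-1 + 4² - 4*4))² = (100 + (-1 + 16 - 16))² = (100 - 1)² = 99² = 9801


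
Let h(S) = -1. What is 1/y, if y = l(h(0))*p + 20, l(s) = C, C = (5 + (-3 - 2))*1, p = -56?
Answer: 1/20 ≈ 0.050000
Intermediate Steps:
C = 0 (C = (5 - 5)*1 = 0*1 = 0)
l(s) = 0
y = 20 (y = 0*(-56) + 20 = 0 + 20 = 20)
1/y = 1/20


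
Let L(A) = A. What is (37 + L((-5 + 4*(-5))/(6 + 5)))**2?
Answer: 145924/121 ≈ 1206.0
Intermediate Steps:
(37 + L((-5 + 4*(-5))/(6 + 5)))**2 = (37 + (-5 + 4*(-5))/(6 + 5))**2 = (37 + (-5 - 20)/11)**2 = (37 - 25*1/11)**2 = (37 - 25/11)**2 = (382/11)**2 = 145924/121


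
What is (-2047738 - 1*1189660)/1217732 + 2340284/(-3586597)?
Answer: -7230540335247/2183756969002 ≈ -3.3111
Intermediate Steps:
(-2047738 - 1*1189660)/1217732 + 2340284/(-3586597) = (-2047738 - 1189660)*(1/1217732) + 2340284*(-1/3586597) = -3237398*1/1217732 - 2340284/3586597 = -1618699/608866 - 2340284/3586597 = -7230540335247/2183756969002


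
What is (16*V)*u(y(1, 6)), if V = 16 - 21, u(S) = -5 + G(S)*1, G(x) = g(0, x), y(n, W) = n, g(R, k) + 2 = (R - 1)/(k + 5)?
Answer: 1720/3 ≈ 573.33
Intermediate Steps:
g(R, k) = -2 + (-1 + R)/(5 + k) (g(R, k) = -2 + (R - 1)/(k + 5) = -2 + (-1 + R)/(5 + k))
G(x) = (-11 - 2*x)/(5 + x) (G(x) = (-11 + 0 - 2*x)/(5 + x) = (-11 - 2*x)/(5 + x))
u(S) = -5 + (-11 - 2*S)/(5 + S) (u(S) = -5 + ((-11 - 2*S)/(5 + S))*1 = -5 + (-11 - 2*S)/(5 + S))
V = -5
(16*V)*u(y(1, 6)) = (16*(-5))*((-36 - 7*1)/(5 + 1)) = -80*(-36 - 7)/6 = -40*(-43)/3 = -80*(-43/6) = 1720/3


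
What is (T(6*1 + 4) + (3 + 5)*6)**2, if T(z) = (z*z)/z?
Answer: 3364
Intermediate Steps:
T(z) = z (T(z) = z**2/z = z)
(T(6*1 + 4) + (3 + 5)*6)**2 = ((6*1 + 4) + (3 + 5)*6)**2 = ((6 + 4) + 8*6)**2 = (10 + 48)**2 = 58**2 = 3364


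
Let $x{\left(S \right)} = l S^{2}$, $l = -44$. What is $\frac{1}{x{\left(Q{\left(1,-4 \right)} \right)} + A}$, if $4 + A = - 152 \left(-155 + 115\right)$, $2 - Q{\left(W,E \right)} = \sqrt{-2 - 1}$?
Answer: $- \frac{i}{- 6032 i + 176 \sqrt{3}} \approx 0.00016536 - 8.3569 \cdot 10^{-6} i$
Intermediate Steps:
$Q{\left(W,E \right)} = 2 - i \sqrt{3}$ ($Q{\left(W,E \right)} = 2 - \sqrt{-2 - 1} = 2 - \sqrt{-3} = 2 - i \sqrt{3}$)
$A = 6076$ ($A = -4 - 152 \left(-155 + 115\right) = -4 - -6080 = -4 + 6080 = 6076$)
$x{\left(S \right)} = - 44 S^{2}$
$\frac{1}{x{\left(Q{\left(1,-4 \right)} \right)} + A} = \frac{1}{- 44 \left(2 - i \sqrt{3}\right)^{2} + 6076} = \frac{1}{6076 - 44 \left(2 - i \sqrt{3}\right)^{2}}$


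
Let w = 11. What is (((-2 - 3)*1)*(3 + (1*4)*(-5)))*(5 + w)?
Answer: 1360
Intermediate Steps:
(((-2 - 3)*1)*(3 + (1*4)*(-5)))*(5 + w) = (((-2 - 3)*1)*(3 + (1*4)*(-5)))*(5 + 11) = ((-5*1)*(3 + 4*(-5)))*16 = -5*(3 - 20)*16 = -5*(-17)*16 = 85*16 = 1360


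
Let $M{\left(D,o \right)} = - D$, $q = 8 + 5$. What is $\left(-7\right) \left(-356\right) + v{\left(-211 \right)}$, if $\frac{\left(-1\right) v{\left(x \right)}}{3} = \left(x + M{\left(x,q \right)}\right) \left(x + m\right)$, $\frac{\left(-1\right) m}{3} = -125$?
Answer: $2492$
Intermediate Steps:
$m = 375$ ($m = \left(-3\right) \left(-125\right) = 375$)
$q = 13$
$v{\left(x \right)} = 0$ ($v{\left(x \right)} = - 3 \left(x - x\right) \left(x + 375\right) = - 3 \cdot 0 \left(375 + x\right) = \left(-3\right) 0 = 0$)
$\left(-7\right) \left(-356\right) + v{\left(-211 \right)} = \left(-7\right) \left(-356\right) + 0 = 2492 + 0 = 2492$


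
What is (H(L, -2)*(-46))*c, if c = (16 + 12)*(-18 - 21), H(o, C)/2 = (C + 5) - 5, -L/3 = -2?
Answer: -200928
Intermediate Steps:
L = 6 (L = -3*(-2) = 6)
H(o, C) = 2*C (H(o, C) = 2*((C + 5) - 5) = 2*((5 + C) - 5) = 2*C)
c = -1092 (c = 28*(-39) = -1092)
(H(L, -2)*(-46))*c = ((2*(-2))*(-46))*(-1092) = -4*(-46)*(-1092) = 184*(-1092) = -200928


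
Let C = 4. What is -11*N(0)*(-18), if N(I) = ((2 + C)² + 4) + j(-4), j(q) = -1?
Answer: 7722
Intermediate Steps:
N(I) = 39 (N(I) = ((2 + 4)² + 4) - 1 = (6² + 4) - 1 = (36 + 4) - 1 = 40 - 1 = 39)
-11*N(0)*(-18) = -11*39*(-18) = -429*(-18) = 7722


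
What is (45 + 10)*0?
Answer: 0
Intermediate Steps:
(45 + 10)*0 = 55*0 = 0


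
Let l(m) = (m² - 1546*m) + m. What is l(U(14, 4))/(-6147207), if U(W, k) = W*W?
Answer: 264404/6147207 ≈ 0.043012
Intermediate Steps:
U(W, k) = W²
l(m) = m² - 1545*m
l(U(14, 4))/(-6147207) = (14²*(-1545 + 14²))/(-6147207) = (196*(-1545 + 196))*(-1/6147207) = (196*(-1349))*(-1/6147207) = -264404*(-1/6147207) = 264404/6147207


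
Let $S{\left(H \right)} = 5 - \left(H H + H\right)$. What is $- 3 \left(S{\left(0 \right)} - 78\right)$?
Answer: $219$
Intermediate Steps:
$S{\left(H \right)} = 5 - H - H^{2}$ ($S{\left(H \right)} = 5 - \left(H^{2} + H\right) = 5 - \left(H + H^{2}\right) = 5 - H - H^{2}$)
$- 3 \left(S{\left(0 \right)} - 78\right) = - 3 \left(\left(5 - 0 - 0^{2}\right) - 78\right) = - 3 \left(\left(5 + 0 - 0\right) - 78\right) = - 3 \left(\left(5 + 0 + 0\right) - 78\right) = - 3 \left(5 - 78\right) = \left(-3\right) \left(-73\right) = 219$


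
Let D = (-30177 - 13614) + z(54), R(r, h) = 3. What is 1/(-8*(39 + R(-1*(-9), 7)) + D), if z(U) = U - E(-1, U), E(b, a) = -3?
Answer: -1/44070 ≈ -2.2691e-5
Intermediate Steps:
z(U) = 3 + U (z(U) = U - 1*(-3) = U + 3 = 3 + U)
D = -43734 (D = (-30177 - 13614) + (3 + 54) = -43791 + 57 = -43734)
1/(-8*(39 + R(-1*(-9), 7)) + D) = 1/(-8*(39 + 3) - 43734) = 1/(-8*42 - 43734) = 1/(-336 - 43734) = 1/(-44070) = -1/44070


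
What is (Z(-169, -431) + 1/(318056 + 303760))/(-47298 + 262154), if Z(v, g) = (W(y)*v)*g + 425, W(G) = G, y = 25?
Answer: 1132575662401/133600898496 ≈ 8.4773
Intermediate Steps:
Z(v, g) = 425 + 25*g*v (Z(v, g) = (25*v)*g + 425 = 25*g*v + 425 = 425 + 25*g*v)
(Z(-169, -431) + 1/(318056 + 303760))/(-47298 + 262154) = ((425 + 25*(-431)*(-169)) + 1/(318056 + 303760))/(-47298 + 262154) = ((425 + 1820975) + 1/621816)/214856 = (1821400 + 1/621816)*(1/214856) = (1132575662401/621816)*(1/214856) = 1132575662401/133600898496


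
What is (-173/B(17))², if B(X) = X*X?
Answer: 29929/83521 ≈ 0.35834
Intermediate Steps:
B(X) = X²
(-173/B(17))² = (-173/(17²))² = (-173/289)² = 29929/83521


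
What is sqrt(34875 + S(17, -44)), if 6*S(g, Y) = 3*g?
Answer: sqrt(139534)/2 ≈ 186.77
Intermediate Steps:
S(g, Y) = g/2 (S(g, Y) = (3*g)/6 = g/2)
sqrt(34875 + S(17, -44)) = sqrt(34875 + (1/2)*17) = sqrt(34875 + 17/2) = sqrt(69767/2) = sqrt(139534)/2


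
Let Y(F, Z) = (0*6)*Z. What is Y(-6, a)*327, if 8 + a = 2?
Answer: 0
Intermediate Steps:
a = -6 (a = -8 + 2 = -6)
Y(F, Z) = 0 (Y(F, Z) = 0*Z = 0)
Y(-6, a)*327 = 0*327 = 0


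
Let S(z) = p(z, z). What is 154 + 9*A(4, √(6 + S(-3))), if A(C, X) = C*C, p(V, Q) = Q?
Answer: 298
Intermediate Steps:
S(z) = z
A(C, X) = C²
154 + 9*A(4, √(6 + S(-3))) = 154 + 9*4² = 154 + 9*16 = 154 + 144 = 298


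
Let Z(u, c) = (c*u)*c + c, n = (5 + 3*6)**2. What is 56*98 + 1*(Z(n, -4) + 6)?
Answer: 13954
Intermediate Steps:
n = 529 (n = (5 + 18)**2 = 23**2 = 529)
Z(u, c) = c + u*c**2 (Z(u, c) = u*c**2 + c = c + u*c**2)
56*98 + 1*(Z(n, -4) + 6) = 56*98 + 1*(-4*(1 - 4*529) + 6) = 5488 + 1*(-4*(1 - 2116) + 6) = 5488 + 1*(-4*(-2115) + 6) = 5488 + 1*(8460 + 6) = 5488 + 1*8466 = 5488 + 8466 = 13954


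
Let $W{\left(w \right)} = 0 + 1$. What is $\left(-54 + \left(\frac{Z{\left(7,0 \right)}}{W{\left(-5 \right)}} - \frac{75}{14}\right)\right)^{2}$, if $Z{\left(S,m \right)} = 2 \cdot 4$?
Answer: $\frac{516961}{196} \approx 2637.6$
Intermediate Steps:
$W{\left(w \right)} = 1$
$Z{\left(S,m \right)} = 8$
$\left(-54 + \left(\frac{Z{\left(7,0 \right)}}{W{\left(-5 \right)}} - \frac{75}{14}\right)\right)^{2} = \left(-54 + \left(\frac{8}{1} - \frac{75}{14}\right)\right)^{2} = \left(-54 + \left(8 \cdot 1 - \frac{75}{14}\right)\right)^{2} = \left(-54 + \left(8 - \frac{75}{14}\right)\right)^{2} = \left(-54 + \frac{37}{14}\right)^{2} = \left(- \frac{719}{14}\right)^{2} = \frac{516961}{196}$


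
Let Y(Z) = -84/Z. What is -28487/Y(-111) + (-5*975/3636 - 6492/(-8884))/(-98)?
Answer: -9930419394109/263801496 ≈ -37644.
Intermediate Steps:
-28487/Y(-111) + (-5*975/3636 - 6492/(-8884))/(-98) = -28487/((-84/(-111))) + (-5*975/3636 - 6492/(-8884))/(-98) = -28487/((-84*(-1/111))) + (-4875*1/3636 - 6492*(-1/8884))*(-1/98) = -28487/28/37 + (-1625/1212 + 1623/2221)*(-1/98) = -28487*37/28 - 1642049/2691852*(-1/98) = -1054019/28 + 1642049/263801496 = -9930419394109/263801496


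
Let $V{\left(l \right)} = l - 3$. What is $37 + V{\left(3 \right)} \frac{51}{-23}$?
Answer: $37$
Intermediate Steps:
$V{\left(l \right)} = -3 + l$ ($V{\left(l \right)} = l - 3 = -3 + l$)
$37 + V{\left(3 \right)} \frac{51}{-23} = 37 + \left(-3 + 3\right) \frac{51}{-23} = 37 + 0 \cdot 51 \left(- \frac{1}{23}\right) = 37 + 0 \left(- \frac{51}{23}\right) = 37 + 0 = 37$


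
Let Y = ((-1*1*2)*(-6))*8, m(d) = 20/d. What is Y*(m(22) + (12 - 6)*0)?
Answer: 960/11 ≈ 87.273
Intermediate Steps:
Y = 96 (Y = (-1*2*(-6))*8 = -2*(-6)*8 = 12*8 = 96)
Y*(m(22) + (12 - 6)*0) = 96*(20/22 + (12 - 6)*0) = 96*(20*(1/22) + 6*0) = 96*(10/11 + 0) = 96*(10/11) = 960/11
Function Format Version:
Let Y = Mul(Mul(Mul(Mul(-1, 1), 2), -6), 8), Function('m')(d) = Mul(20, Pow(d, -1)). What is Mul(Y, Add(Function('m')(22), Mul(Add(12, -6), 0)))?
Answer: Rational(960, 11) ≈ 87.273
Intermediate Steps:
Y = 96 (Y = Mul(Mul(Mul(-1, 2), -6), 8) = Mul(Mul(-2, -6), 8) = Mul(12, 8) = 96)
Mul(Y, Add(Function('m')(22), Mul(Add(12, -6), 0))) = Mul(96, Add(Mul(20, Pow(22, -1)), Mul(Add(12, -6), 0))) = Mul(96, Add(Mul(20, Rational(1, 22)), Mul(6, 0))) = Mul(96, Add(Rational(10, 11), 0)) = Mul(96, Rational(10, 11)) = Rational(960, 11)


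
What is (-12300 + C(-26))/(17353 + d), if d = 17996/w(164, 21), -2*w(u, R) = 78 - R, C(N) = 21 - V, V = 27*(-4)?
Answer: -693747/953129 ≈ -0.72786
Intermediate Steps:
V = -108
C(N) = 129 (C(N) = 21 - 1*(-108) = 21 + 108 = 129)
w(u, R) = -39 + R/2 (w(u, R) = -(78 - R)/2 = -39 + R/2)
d = -35992/57 (d = 17996/(-39 + (½)*21) = 17996/(-39 + 21/2) = 17996/(-57/2) = 17996*(-2/57) = -35992/57 ≈ -631.44)
(-12300 + C(-26))/(17353 + d) = (-12300 + 129)/(17353 - 35992/57) = -12171/953129/57 = -12171*57/953129 = -693747/953129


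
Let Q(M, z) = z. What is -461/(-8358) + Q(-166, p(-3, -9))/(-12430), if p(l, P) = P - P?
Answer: 461/8358 ≈ 0.055157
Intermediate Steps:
p(l, P) = 0
-461/(-8358) + Q(-166, p(-3, -9))/(-12430) = -461/(-8358) + 0/(-12430) = -461*(-1/8358) + 0*(-1/12430) = 461/8358 + 0 = 461/8358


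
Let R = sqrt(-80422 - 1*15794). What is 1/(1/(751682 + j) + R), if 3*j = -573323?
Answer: 1681723/90705781801236491 - 5656384497458*I*sqrt(24054)/272117345403709473 ≈ 1.854e-11 - 0.0032239*I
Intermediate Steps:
j = -573323/3 (j = (1/3)*(-573323) = -573323/3 ≈ -1.9111e+5)
R = 2*I*sqrt(24054) (R = sqrt(-80422 - 15794) = sqrt(-96216) = 2*I*sqrt(24054) ≈ 310.19*I)
1/(1/(751682 + j) + R) = 1/(1/(751682 - 573323/3) + 2*I*sqrt(24054)) = 1/(1/(1681723/3) + 2*I*sqrt(24054)) = 1/(3/1681723 + 2*I*sqrt(24054))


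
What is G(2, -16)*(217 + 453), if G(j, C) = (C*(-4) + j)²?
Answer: 2918520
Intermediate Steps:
G(j, C) = (j - 4*C)² (G(j, C) = (-4*C + j)² = (j - 4*C)²)
G(2, -16)*(217 + 453) = (-1*2 + 4*(-16))²*(217 + 453) = (-2 - 64)²*670 = (-66)²*670 = 4356*670 = 2918520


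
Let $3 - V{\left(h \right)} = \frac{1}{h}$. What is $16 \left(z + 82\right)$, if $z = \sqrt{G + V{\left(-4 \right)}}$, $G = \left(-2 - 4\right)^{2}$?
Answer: $1312 + 8 \sqrt{157} \approx 1412.2$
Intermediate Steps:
$V{\left(h \right)} = 3 - \frac{1}{h}$
$G = 36$ ($G = \left(-6\right)^{2} = 36$)
$z = \frac{\sqrt{157}}{2}$ ($z = \sqrt{36 + \left(3 - \frac{1}{-4}\right)} = \sqrt{36 + \left(3 - - \frac{1}{4}\right)} = \sqrt{36 + \left(3 + \frac{1}{4}\right)} = \sqrt{36 + \frac{13}{4}} = \sqrt{\frac{157}{4}} = \frac{\sqrt{157}}{2} \approx 6.265$)
$16 \left(z + 82\right) = 16 \left(\frac{\sqrt{157}}{2} + 82\right) = 16 \left(82 + \frac{\sqrt{157}}{2}\right) = 1312 + 8 \sqrt{157}$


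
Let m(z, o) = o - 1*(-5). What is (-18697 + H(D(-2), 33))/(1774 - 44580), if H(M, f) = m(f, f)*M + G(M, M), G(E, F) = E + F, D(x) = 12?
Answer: 18217/42806 ≈ 0.42557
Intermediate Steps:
m(z, o) = 5 + o (m(z, o) = o + 5 = 5 + o)
H(M, f) = 2*M + M*(5 + f) (H(M, f) = (5 + f)*M + (M + M) = M*(5 + f) + 2*M = 2*M + M*(5 + f))
(-18697 + H(D(-2), 33))/(1774 - 44580) = (-18697 + 12*(7 + 33))/(1774 - 44580) = (-18697 + 12*40)/(-42806) = (-18697 + 480)*(-1/42806) = -18217*(-1/42806) = 18217/42806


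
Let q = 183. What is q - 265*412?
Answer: -108997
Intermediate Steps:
q - 265*412 = 183 - 265*412 = 183 - 109180 = -108997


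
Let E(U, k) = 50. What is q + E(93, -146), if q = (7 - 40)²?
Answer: 1139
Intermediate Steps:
q = 1089 (q = (-33)² = 1089)
q + E(93, -146) = 1089 + 50 = 1139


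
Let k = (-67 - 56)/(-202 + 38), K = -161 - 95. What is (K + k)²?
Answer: 1042441/16 ≈ 65153.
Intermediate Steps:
K = -256
k = ¾ (k = -123/(-164) = -123*(-1/164) = ¾ ≈ 0.75000)
(K + k)² = (-256 + ¾)² = (-1021/4)² = 1042441/16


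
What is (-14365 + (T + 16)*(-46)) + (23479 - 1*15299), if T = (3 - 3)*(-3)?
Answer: -6921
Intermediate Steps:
T = 0 (T = 0*(-3) = 0)
(-14365 + (T + 16)*(-46)) + (23479 - 1*15299) = (-14365 + (0 + 16)*(-46)) + (23479 - 1*15299) = (-14365 + 16*(-46)) + (23479 - 15299) = (-14365 - 736) + 8180 = -15101 + 8180 = -6921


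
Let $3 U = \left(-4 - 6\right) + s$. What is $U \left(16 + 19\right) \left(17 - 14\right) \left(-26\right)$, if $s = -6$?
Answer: $14560$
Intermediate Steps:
$U = - \frac{16}{3}$ ($U = \frac{\left(-4 - 6\right) - 6}{3} = \frac{-10 - 6}{3} = \frac{1}{3} \left(-16\right) = - \frac{16}{3} \approx -5.3333$)
$U \left(16 + 19\right) \left(17 - 14\right) \left(-26\right) = - \frac{16 \left(16 + 19\right) \left(17 - 14\right)}{3} \left(-26\right) = - \frac{16 \cdot 35 \cdot 3}{3} \left(-26\right) = \left(- \frac{16}{3}\right) 105 \left(-26\right) = \left(-560\right) \left(-26\right) = 14560$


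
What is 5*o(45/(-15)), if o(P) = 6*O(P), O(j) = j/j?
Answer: 30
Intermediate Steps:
O(j) = 1
o(P) = 6 (o(P) = 6*1 = 6)
5*o(45/(-15)) = 5*6 = 30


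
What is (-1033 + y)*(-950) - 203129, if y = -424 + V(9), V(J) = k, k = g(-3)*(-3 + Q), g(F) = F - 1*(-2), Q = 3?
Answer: 1181021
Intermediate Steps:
g(F) = 2 + F (g(F) = F + 2 = 2 + F)
k = 0 (k = (2 - 3)*(-3 + 3) = -1*0 = 0)
V(J) = 0
y = -424 (y = -424 + 0 = -424)
(-1033 + y)*(-950) - 203129 = (-1033 - 424)*(-950) - 203129 = -1457*(-950) - 203129 = 1384150 - 203129 = 1181021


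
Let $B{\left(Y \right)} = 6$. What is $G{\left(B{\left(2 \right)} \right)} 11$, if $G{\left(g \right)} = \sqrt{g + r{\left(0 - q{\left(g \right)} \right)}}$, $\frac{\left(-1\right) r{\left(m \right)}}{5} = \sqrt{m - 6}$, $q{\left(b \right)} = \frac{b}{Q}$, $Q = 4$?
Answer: $\frac{11 \sqrt{24 - 10 i \sqrt{30}}}{2} \approx 35.602 - 23.27 i$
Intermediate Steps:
$q{\left(b \right)} = \frac{b}{4}$
$r{\left(m \right)} = - 5 \sqrt{-6 + m}$ ($r{\left(m \right)} = - 5 \sqrt{m - 6} = - 5 \sqrt{-6 + m}$)
$G{\left(g \right)} = \sqrt{g - 5 \sqrt{-6 - \frac{g}{4}}}$ ($G{\left(g \right)} = \sqrt{g - 5 \sqrt{-6 + \left(0 - \frac{g}{4}\right)}} = \sqrt{g - 5 \sqrt{-6 - \frac{g}{4}}}$)
$G{\left(B{\left(2 \right)} \right)} 11 = \frac{\sqrt{- 10 \sqrt{-24 - 6} + 4 \cdot 6}}{2} \cdot 11 = \frac{\sqrt{- 10 \sqrt{-24 - 6} + 24}}{2} \cdot 11 = \frac{\sqrt{- 10 \sqrt{-30} + 24}}{2} \cdot 11 = \frac{\sqrt{- 10 i \sqrt{30} + 24}}{2} \cdot 11 = \frac{\sqrt{24 - 10 i \sqrt{30}}}{2} \cdot 11 = \frac{11 \sqrt{24 - 10 i \sqrt{30}}}{2}$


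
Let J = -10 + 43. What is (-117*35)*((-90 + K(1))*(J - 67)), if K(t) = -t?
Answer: -12669930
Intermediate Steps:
J = 33
(-117*35)*((-90 + K(1))*(J - 67)) = (-117*35)*((-90 - 1*1)*(33 - 67)) = -4095*(-90 - 1)*(-34) = -(-372645)*(-34) = -4095*3094 = -12669930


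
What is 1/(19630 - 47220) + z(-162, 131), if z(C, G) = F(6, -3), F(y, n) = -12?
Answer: -331081/27590 ≈ -12.000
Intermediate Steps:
z(C, G) = -12
1/(19630 - 47220) + z(-162, 131) = 1/(19630 - 47220) - 12 = 1/(-27590) - 12 = -1/27590 - 12 = -331081/27590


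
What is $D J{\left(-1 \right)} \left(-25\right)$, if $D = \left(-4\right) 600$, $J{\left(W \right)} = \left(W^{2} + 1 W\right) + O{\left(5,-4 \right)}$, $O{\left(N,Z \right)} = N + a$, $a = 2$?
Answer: $420000$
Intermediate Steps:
$O{\left(N,Z \right)} = 2 + N$ ($O{\left(N,Z \right)} = N + 2 = 2 + N$)
$J{\left(W \right)} = 7 + W + W^{2}$ ($J{\left(W \right)} = \left(W^{2} + 1 W\right) + \left(2 + 5\right) = \left(W^{2} + W\right) + 7 = \left(W + W^{2}\right) + 7 = 7 + W + W^{2}$)
$D = -2400$
$D J{\left(-1 \right)} \left(-25\right) = - 2400 \left(7 - 1 + \left(-1\right)^{2}\right) \left(-25\right) = - 2400 \left(7 - 1 + 1\right) \left(-25\right) = - 2400 \cdot 7 \left(-25\right) = \left(-2400\right) \left(-175\right) = 420000$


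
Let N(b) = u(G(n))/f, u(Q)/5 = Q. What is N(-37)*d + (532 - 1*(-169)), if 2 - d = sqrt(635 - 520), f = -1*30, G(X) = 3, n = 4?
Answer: 700 + sqrt(115)/2 ≈ 705.36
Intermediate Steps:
u(Q) = 5*Q
f = -30
N(b) = -1/2 (N(b) = (5*3)/(-30) = 15*(-1/30) = -1/2)
d = 2 - sqrt(115) (d = 2 - sqrt(635 - 520) = 2 - sqrt(115) ≈ -8.7238)
N(-37)*d + (532 - 1*(-169)) = -(2 - sqrt(115))/2 + (532 - 1*(-169)) = (-1 + sqrt(115)/2) + (532 + 169) = (-1 + sqrt(115)/2) + 701 = 700 + sqrt(115)/2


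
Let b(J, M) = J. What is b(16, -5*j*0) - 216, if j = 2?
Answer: -200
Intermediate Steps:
b(16, -5*j*0) - 216 = 16 - 216 = -200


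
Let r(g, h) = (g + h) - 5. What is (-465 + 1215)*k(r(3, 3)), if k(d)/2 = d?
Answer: 1500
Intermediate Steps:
r(g, h) = -5 + g + h
k(d) = 2*d
(-465 + 1215)*k(r(3, 3)) = (-465 + 1215)*(2*(-5 + 3 + 3)) = 750*(2*1) = 750*2 = 1500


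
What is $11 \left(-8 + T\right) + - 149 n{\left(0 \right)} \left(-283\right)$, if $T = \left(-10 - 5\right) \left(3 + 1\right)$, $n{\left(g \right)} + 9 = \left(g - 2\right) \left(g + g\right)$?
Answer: $-380251$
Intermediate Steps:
$n{\left(g \right)} = -9 + 2 g \left(-2 + g\right)$ ($n{\left(g \right)} = -9 + \left(g - 2\right) \left(g + g\right) = -9 + \left(-2 + g\right) 2 g = -9 + 2 g \left(-2 + g\right)$)
$T = -60$ ($T = \left(-15\right) 4 = -60$)
$11 \left(-8 + T\right) + - 149 n{\left(0 \right)} \left(-283\right) = 11 \left(-8 - 60\right) + - 149 \left(-9 - 0 + 2 \cdot 0^{2}\right) \left(-283\right) = 11 \left(-68\right) + - 149 \left(-9 + 0 + 2 \cdot 0\right) \left(-283\right) = -748 + - 149 \left(-9 + 0 + 0\right) \left(-283\right) = -748 + \left(-149\right) \left(-9\right) \left(-283\right) = -748 + 1341 \left(-283\right) = -748 - 379503 = -380251$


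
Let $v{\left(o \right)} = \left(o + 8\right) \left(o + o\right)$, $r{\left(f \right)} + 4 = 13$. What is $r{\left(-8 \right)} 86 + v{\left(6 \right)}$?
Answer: $942$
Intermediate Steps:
$r{\left(f \right)} = 9$ ($r{\left(f \right)} = -4 + 13 = 9$)
$v{\left(o \right)} = 2 o \left(8 + o\right)$ ($v{\left(o \right)} = \left(8 + o\right) 2 o = 2 o \left(8 + o\right)$)
$r{\left(-8 \right)} 86 + v{\left(6 \right)} = 9 \cdot 86 + 2 \cdot 6 \left(8 + 6\right) = 774 + 2 \cdot 6 \cdot 14 = 774 + 168 = 942$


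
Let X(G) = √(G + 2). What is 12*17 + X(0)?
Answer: 204 + √2 ≈ 205.41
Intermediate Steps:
X(G) = √(2 + G)
12*17 + X(0) = 12*17 + √(2 + 0) = 204 + √2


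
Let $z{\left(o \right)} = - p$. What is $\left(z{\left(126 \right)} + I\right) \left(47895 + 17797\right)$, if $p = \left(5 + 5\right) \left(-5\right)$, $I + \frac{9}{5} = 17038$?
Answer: $\frac{5612133252}{5} \approx 1.1224 \cdot 10^{9}$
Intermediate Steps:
$I = \frac{85181}{5}$ ($I = - \frac{9}{5} + 17038 = \frac{85181}{5} \approx 17036.0$)
$p = -50$ ($p = 10 \left(-5\right) = -50$)
$z{\left(o \right)} = 50$ ($z{\left(o \right)} = \left(-1\right) \left(-50\right) = 50$)
$\left(z{\left(126 \right)} + I\right) \left(47895 + 17797\right) = \left(50 + \frac{85181}{5}\right) \left(47895 + 17797\right) = \frac{85431}{5} \cdot 65692 = \frac{5612133252}{5}$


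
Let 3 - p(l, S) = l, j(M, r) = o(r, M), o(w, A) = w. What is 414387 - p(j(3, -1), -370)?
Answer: 414383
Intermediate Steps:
j(M, r) = r
p(l, S) = 3 - l
414387 - p(j(3, -1), -370) = 414387 - (3 - 1*(-1)) = 414387 - (3 + 1) = 414387 - 1*4 = 414387 - 4 = 414383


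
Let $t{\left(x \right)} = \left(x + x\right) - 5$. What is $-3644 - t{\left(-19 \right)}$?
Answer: $-3601$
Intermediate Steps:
$t{\left(x \right)} = -5 + 2 x$ ($t{\left(x \right)} = 2 x - 5 = -5 + 2 x$)
$-3644 - t{\left(-19 \right)} = -3644 - \left(-5 + 2 \left(-19\right)\right) = -3644 - \left(-5 - 38\right) = -3644 - -43 = -3644 + 43 = -3601$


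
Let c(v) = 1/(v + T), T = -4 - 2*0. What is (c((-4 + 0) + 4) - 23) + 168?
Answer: 579/4 ≈ 144.75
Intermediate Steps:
T = -4 (T = -4 + 0 = -4)
c(v) = 1/(-4 + v) (c(v) = 1/(v - 4) = 1/(-4 + v))
(c((-4 + 0) + 4) - 23) + 168 = (1/(-4 + ((-4 + 0) + 4)) - 23) + 168 = (1/(-4 + (-4 + 4)) - 23) + 168 = (1/(-4 + 0) - 23) + 168 = (1/(-4) - 23) + 168 = (-¼ - 23) + 168 = -93/4 + 168 = 579/4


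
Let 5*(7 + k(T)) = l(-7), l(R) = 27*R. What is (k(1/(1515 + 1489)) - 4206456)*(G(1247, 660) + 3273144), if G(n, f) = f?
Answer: -68856295725216/5 ≈ -1.3771e+13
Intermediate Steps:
k(T) = -224/5 (k(T) = -7 + (27*(-7))/5 = -7 + (1/5)*(-189) = -7 - 189/5 = -224/5)
(k(1/(1515 + 1489)) - 4206456)*(G(1247, 660) + 3273144) = (-224/5 - 4206456)*(660 + 3273144) = -21032504/5*3273804 = -68856295725216/5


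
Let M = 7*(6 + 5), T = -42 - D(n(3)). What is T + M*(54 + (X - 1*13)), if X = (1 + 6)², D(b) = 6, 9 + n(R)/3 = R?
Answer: 6882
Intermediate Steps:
n(R) = -27 + 3*R
X = 49 (X = 7² = 49)
T = -48 (T = -42 - 1*6 = -42 - 6 = -48)
M = 77 (M = 7*11 = 77)
T + M*(54 + (X - 1*13)) = -48 + 77*(54 + (49 - 1*13)) = -48 + 77*(54 + (49 - 13)) = -48 + 77*(54 + 36) = -48 + 77*90 = -48 + 6930 = 6882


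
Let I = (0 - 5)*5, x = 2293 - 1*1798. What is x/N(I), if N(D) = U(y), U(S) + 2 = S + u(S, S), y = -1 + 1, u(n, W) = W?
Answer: -495/2 ≈ -247.50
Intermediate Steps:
y = 0
U(S) = -2 + 2*S (U(S) = -2 + (S + S) = -2 + 2*S)
x = 495 (x = 2293 - 1798 = 495)
I = -25 (I = -5*5 = -25)
N(D) = -2 (N(D) = -2 + 2*0 = -2 + 0 = -2)
x/N(I) = 495/(-2) = 495*(-1/2) = -495/2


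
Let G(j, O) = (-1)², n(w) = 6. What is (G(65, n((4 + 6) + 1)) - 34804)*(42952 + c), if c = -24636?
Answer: -637451748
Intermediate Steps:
G(j, O) = 1
(G(65, n((4 + 6) + 1)) - 34804)*(42952 + c) = (1 - 34804)*(42952 - 24636) = -34803*18316 = -637451748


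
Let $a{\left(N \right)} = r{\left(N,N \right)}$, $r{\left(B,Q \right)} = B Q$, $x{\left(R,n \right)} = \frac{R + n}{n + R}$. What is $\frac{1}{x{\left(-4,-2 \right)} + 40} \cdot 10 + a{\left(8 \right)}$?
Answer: $\frac{2634}{41} \approx 64.244$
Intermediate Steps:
$x{\left(R,n \right)} = 1$ ($x{\left(R,n \right)} = \frac{R + n}{R + n} = 1$)
$a{\left(N \right)} = N^{2}$ ($a{\left(N \right)} = N N = N^{2}$)
$\frac{1}{x{\left(-4,-2 \right)} + 40} \cdot 10 + a{\left(8 \right)} = \frac{1}{1 + 40} \cdot 10 + 8^{2} = \frac{1}{41} \cdot 10 + 64 = \frac{10}{41} + 64 = \frac{2634}{41}$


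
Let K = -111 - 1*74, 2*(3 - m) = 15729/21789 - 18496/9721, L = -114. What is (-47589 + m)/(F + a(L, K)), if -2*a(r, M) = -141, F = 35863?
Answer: -6719404638911/5074070574141 ≈ -1.3243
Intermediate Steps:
m = 506990983/141207246 (m = 3 - (15729/21789 - 18496/9721)/2 = 3 - (15729*(1/21789) - 18496*1/9721)/2 = 3 - (5243/7263 - 18496/9721)/2 = 3 - ½*(-83369245/70603623) = 3 + 83369245/141207246 = 506990983/141207246 ≈ 3.5904)
K = -185 (K = -111 - 74 = -185)
a(r, M) = 141/2 (a(r, M) = -½*(-141) = 141/2)
(-47589 + m)/(F + a(L, K)) = (-47589 + 506990983/141207246)/(35863 + 141/2) = -6719404638911/(141207246*71867/2) = -6719404638911/141207246*2/71867 = -6719404638911/5074070574141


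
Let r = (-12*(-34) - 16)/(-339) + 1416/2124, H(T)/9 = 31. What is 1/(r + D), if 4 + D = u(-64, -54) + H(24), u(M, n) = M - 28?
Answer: 339/61871 ≈ 0.0054791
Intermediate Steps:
u(M, n) = -28 + M
H(T) = 279 (H(T) = 9*31 = 279)
D = 183 (D = -4 + ((-28 - 64) + 279) = -4 + (-92 + 279) = -4 + 187 = 183)
r = -166/339 (r = (408 - 16)*(-1/339) + 1416*(1/2124) = 392*(-1/339) + ⅔ = -392/339 + ⅔ = -166/339 ≈ -0.48968)
1/(r + D) = 1/(-166/339 + 183) = 1/(61871/339) = 339/61871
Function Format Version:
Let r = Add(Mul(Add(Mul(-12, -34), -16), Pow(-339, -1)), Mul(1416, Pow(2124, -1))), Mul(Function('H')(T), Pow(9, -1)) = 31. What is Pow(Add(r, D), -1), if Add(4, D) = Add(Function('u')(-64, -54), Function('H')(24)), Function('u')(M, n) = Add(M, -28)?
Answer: Rational(339, 61871) ≈ 0.0054791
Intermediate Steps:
Function('u')(M, n) = Add(-28, M)
Function('H')(T) = 279 (Function('H')(T) = Mul(9, 31) = 279)
D = 183 (D = Add(-4, Add(Add(-28, -64), 279)) = Add(-4, Add(-92, 279)) = Add(-4, 187) = 183)
r = Rational(-166, 339) (r = Add(Mul(Add(408, -16), Rational(-1, 339)), Mul(1416, Rational(1, 2124))) = Add(Mul(392, Rational(-1, 339)), Rational(2, 3)) = Add(Rational(-392, 339), Rational(2, 3)) = Rational(-166, 339) ≈ -0.48968)
Pow(Add(r, D), -1) = Pow(Add(Rational(-166, 339), 183), -1) = Pow(Rational(61871, 339), -1) = Rational(339, 61871)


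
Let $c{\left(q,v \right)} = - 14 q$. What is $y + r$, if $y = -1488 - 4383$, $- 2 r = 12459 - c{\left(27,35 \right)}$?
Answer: $- \frac{24579}{2} \approx -12290.0$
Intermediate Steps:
$r = - \frac{12837}{2}$ ($r = - \frac{12459 - \left(-14\right) 27}{2} = - \frac{12459 - -378}{2} = - \frac{12459 + 378}{2} = \left(- \frac{1}{2}\right) 12837 = - \frac{12837}{2} \approx -6418.5$)
$y = -5871$
$y + r = -5871 - \frac{12837}{2} = - \frac{24579}{2}$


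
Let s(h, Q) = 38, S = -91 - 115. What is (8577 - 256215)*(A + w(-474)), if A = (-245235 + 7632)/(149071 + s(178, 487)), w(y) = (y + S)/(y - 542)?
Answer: 1444663630536/6312281 ≈ 2.2887e+5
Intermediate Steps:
S = -206
w(y) = (-206 + y)/(-542 + y) (w(y) = (y - 206)/(y - 542) = (-206 + y)/(-542 + y))
A = -79201/49703 (A = (-245235 + 7632)/(149071 + 38) = -237603/149109 = -237603*1/149109 = -79201/49703 ≈ -1.5935)
(8577 - 256215)*(A + w(-474)) = (8577 - 256215)*(-79201/49703 + (-206 - 474)/(-542 - 474)) = -247638*(-79201/49703 - 680/(-1016)) = -247638*(-79201/49703 - 1/1016*(-680)) = -247638*(-79201/49703 + 85/127) = -247638*(-5833772/6312281) = 1444663630536/6312281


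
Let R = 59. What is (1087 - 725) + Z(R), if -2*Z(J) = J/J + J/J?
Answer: 361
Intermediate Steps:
Z(J) = -1 (Z(J) = -(J/J + J/J)/2 = -(1 + 1)/2 = -½*2 = -1)
(1087 - 725) + Z(R) = (1087 - 725) - 1 = 362 - 1 = 361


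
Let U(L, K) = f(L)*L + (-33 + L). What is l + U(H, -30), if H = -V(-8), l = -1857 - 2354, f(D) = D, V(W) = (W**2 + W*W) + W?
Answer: 10036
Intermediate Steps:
V(W) = W + 2*W**2 (V(W) = (W**2 + W**2) + W = 2*W**2 + W = W + 2*W**2)
l = -4211
H = -120 (H = -(-8)*(1 + 2*(-8)) = -(-8)*(1 - 16) = -(-8)*(-15) = -1*120 = -120)
U(L, K) = -33 + L + L**2 (U(L, K) = L*L + (-33 + L) = L**2 + (-33 + L) = -33 + L + L**2)
l + U(H, -30) = -4211 + (-33 - 120 + (-120)**2) = -4211 + (-33 - 120 + 14400) = -4211 + 14247 = 10036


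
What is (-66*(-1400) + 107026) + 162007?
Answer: 361433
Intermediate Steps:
(-66*(-1400) + 107026) + 162007 = (92400 + 107026) + 162007 = 199426 + 162007 = 361433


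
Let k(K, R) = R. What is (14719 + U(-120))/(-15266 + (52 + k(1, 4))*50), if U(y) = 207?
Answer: -7463/6233 ≈ -1.1973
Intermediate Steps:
(14719 + U(-120))/(-15266 + (52 + k(1, 4))*50) = (14719 + 207)/(-15266 + (52 + 4)*50) = 14926/(-15266 + 56*50) = 14926/(-15266 + 2800) = 14926/(-12466) = 14926*(-1/12466) = -7463/6233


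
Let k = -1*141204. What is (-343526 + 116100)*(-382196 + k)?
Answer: 119034768400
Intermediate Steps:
k = -141204
(-343526 + 116100)*(-382196 + k) = (-343526 + 116100)*(-382196 - 141204) = -227426*(-523400) = 119034768400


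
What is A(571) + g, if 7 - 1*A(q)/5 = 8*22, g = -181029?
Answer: -181874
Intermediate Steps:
A(q) = -845 (A(q) = 35 - 40*22 = 35 - 5*176 = 35 - 880 = -845)
A(571) + g = -845 - 181029 = -181874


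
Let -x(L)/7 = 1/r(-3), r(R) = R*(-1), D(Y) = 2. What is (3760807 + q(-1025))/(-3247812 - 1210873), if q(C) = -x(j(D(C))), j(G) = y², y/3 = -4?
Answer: -11282428/13376055 ≈ -0.84348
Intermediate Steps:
y = -12 (y = 3*(-4) = -12)
j(G) = 144 (j(G) = (-12)² = 144)
r(R) = -R
x(L) = -7/3 (x(L) = -7/((-1*(-3))) = -7/3)
q(C) = 7/3 (q(C) = -1*(-7/3) = 7/3)
(3760807 + q(-1025))/(-3247812 - 1210873) = (3760807 + 7/3)/(-3247812 - 1210873) = (11282428/3)/(-4458685) = (11282428/3)*(-1/4458685) = -11282428/13376055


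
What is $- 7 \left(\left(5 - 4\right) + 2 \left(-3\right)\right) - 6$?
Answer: $29$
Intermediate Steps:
$- 7 \left(\left(5 - 4\right) + 2 \left(-3\right)\right) - 6 = - 7 \left(1 - 6\right) - 6 = \left(-7\right) \left(-5\right) - 6 = 35 - 6 = 29$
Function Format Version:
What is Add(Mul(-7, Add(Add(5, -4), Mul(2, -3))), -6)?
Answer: 29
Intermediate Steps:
Add(Mul(-7, Add(Add(5, -4), Mul(2, -3))), -6) = Add(Mul(-7, Add(1, -6)), -6) = Add(Mul(-7, -5), -6) = Add(35, -6) = 29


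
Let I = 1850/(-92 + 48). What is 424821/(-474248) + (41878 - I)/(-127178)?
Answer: -406496105701/331726516792 ≈ -1.2254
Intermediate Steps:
I = -925/22 (I = 1850/(-44) = -1/44*1850 = -925/22 ≈ -42.045)
424821/(-474248) + (41878 - I)/(-127178) = 424821/(-474248) + (41878 - 1*(-925/22))/(-127178) = 424821*(-1/474248) + (41878 + 925/22)*(-1/127178) = -424821/474248 + (922241/22)*(-1/127178) = -424821/474248 - 922241/2797916 = -406496105701/331726516792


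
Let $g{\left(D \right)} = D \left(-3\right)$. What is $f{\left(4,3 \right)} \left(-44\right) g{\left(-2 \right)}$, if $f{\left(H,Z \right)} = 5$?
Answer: $-1320$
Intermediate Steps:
$g{\left(D \right)} = - 3 D$
$f{\left(4,3 \right)} \left(-44\right) g{\left(-2 \right)} = 5 \left(-44\right) \left(\left(-3\right) \left(-2\right)\right) = \left(-220\right) 6 = -1320$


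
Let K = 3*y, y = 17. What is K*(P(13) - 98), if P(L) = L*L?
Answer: 3621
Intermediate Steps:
P(L) = L²
K = 51 (K = 3*17 = 51)
K*(P(13) - 98) = 51*(13² - 98) = 51*(169 - 98) = 51*71 = 3621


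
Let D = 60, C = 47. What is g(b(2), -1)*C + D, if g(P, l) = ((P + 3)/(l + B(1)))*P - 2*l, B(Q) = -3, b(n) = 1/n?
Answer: 2135/16 ≈ 133.44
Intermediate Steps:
g(P, l) = -2*l + P*(3 + P)/(-3 + l) (g(P, l) = ((P + 3)/(l - 3))*P - 2*l = ((3 + P)/(-3 + l))*P - 2*l = P*(3 + P)/(-3 + l) - 2*l = -2*l + P*(3 + P)/(-3 + l))
g(b(2), -1)*C + D = (((1/2)² - 2*(-1)² + 3/2 + 6*(-1))/(-3 - 1))*47 + 60 = (((½)² - 2*1 + 3*(½) - 6)/(-4))*47 + 60 = -(¼ - 2 + 3/2 - 6)/4*47 + 60 = -¼*(-25/4)*47 + 60 = (25/16)*47 + 60 = 1175/16 + 60 = 2135/16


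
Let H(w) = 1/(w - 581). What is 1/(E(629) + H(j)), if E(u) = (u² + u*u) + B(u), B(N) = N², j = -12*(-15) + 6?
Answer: 395/468834584 ≈ 8.4251e-7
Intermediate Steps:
j = 186 (j = 180 + 6 = 186)
H(w) = 1/(-581 + w)
E(u) = 3*u² (E(u) = (u² + u*u) + u² = (u² + u²) + u² = 2*u² + u² = 3*u²)
1/(E(629) + H(j)) = 1/(3*629² + 1/(-581 + 186)) = 1/(3*395641 + 1/(-395)) = 1/(1186923 - 1/395) = 1/(468834584/395) = 395/468834584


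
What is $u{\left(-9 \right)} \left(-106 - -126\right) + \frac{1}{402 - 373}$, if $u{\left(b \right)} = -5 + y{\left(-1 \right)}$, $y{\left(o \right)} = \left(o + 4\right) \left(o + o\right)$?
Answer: $- \frac{6379}{29} \approx -219.97$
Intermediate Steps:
$y{\left(o \right)} = 2 o \left(4 + o\right)$ ($y{\left(o \right)} = \left(4 + o\right) 2 o = 2 o \left(4 + o\right)$)
$u{\left(b \right)} = -11$ ($u{\left(b \right)} = -5 + 2 \left(-1\right) \left(4 - 1\right) = -5 + 2 \left(-1\right) 3 = -5 - 6 = -11$)
$u{\left(-9 \right)} \left(-106 - -126\right) + \frac{1}{402 - 373} = - 11 \left(-106 - -126\right) + \frac{1}{402 - 373} = - 11 \left(-106 + 126\right) + \frac{1}{29} = \left(-11\right) 20 + \frac{1}{29} = -220 + \frac{1}{29} = - \frac{6379}{29}$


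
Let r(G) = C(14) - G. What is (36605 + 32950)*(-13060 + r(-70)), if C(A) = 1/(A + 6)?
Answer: -3614063889/4 ≈ -9.0352e+8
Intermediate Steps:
C(A) = 1/(6 + A)
r(G) = 1/20 - G (r(G) = 1/(6 + 14) - G = 1/20 - G)
(36605 + 32950)*(-13060 + r(-70)) = (36605 + 32950)*(-13060 + (1/20 - 1*(-70))) = 69555*(-13060 + (1/20 + 70)) = 69555*(-13060 + 1401/20) = 69555*(-259799/20) = -3614063889/4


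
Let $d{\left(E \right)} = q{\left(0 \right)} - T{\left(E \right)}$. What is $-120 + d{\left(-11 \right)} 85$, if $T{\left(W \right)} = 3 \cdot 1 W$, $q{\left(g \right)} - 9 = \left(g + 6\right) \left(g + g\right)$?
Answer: $3450$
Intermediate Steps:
$q{\left(g \right)} = 9 + 2 g \left(6 + g\right)$ ($q{\left(g \right)} = 9 + \left(g + 6\right) \left(g + g\right) = 9 + \left(6 + g\right) 2 g = 9 + 2 g \left(6 + g\right)$)
$T{\left(W \right)} = 3 W$
$d{\left(E \right)} = 9 - 3 E$ ($d{\left(E \right)} = \left(9 + 2 \cdot 0^{2} + 12 \cdot 0\right) - 3 E = \left(9 + 2 \cdot 0 + 0\right) - 3 E = \left(9 + 0 + 0\right) - 3 E = 9 - 3 E$)
$-120 + d{\left(-11 \right)} 85 = -120 + \left(9 - -33\right) 85 = -120 + \left(9 + 33\right) 85 = -120 + 42 \cdot 85 = -120 + 3570 = 3450$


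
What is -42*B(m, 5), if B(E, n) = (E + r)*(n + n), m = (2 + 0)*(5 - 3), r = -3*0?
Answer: -1680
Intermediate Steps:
r = 0
m = 4 (m = 2*2 = 4)
B(E, n) = 2*E*n (B(E, n) = (E + 0)*(n + n) = E*(2*n) = 2*E*n)
-42*B(m, 5) = -84*4*5 = -42*40 = -1680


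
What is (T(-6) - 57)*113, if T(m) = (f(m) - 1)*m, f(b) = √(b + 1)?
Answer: -5763 - 678*I*√5 ≈ -5763.0 - 1516.1*I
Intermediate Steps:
f(b) = √(1 + b)
T(m) = m*(-1 + √(1 + m)) (T(m) = (√(1 + m) - 1)*m = (-1 + √(1 + m))*m = m*(-1 + √(1 + m)))
(T(-6) - 57)*113 = (-6*(-1 + √(1 - 6)) - 57)*113 = (-6*(-1 + √(-5)) - 57)*113 = (-6*(-1 + I*√5) - 57)*113 = ((6 - 6*I*√5) - 57)*113 = (-51 - 6*I*√5)*113 = -5763 - 678*I*√5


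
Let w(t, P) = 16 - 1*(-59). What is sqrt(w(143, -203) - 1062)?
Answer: I*sqrt(987) ≈ 31.417*I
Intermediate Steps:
w(t, P) = 75 (w(t, P) = 16 + 59 = 75)
sqrt(w(143, -203) - 1062) = sqrt(75 - 1062) = sqrt(-987) = I*sqrt(987)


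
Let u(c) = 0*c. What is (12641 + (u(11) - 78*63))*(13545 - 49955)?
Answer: -281340070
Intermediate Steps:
u(c) = 0
(12641 + (u(11) - 78*63))*(13545 - 49955) = (12641 + (0 - 78*63))*(13545 - 49955) = (12641 + (0 - 4914))*(-36410) = (12641 - 4914)*(-36410) = 7727*(-36410) = -281340070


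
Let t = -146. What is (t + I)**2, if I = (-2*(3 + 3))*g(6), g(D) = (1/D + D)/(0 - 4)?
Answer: 65025/4 ≈ 16256.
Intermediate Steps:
g(D) = -D/4 - 1/(4*D) (g(D) = (D + 1/D)/(-4) = (D + 1/D)*(-1/4) = -D/4 - 1/(4*D))
I = 37/2 (I = (-2*(3 + 3))*((1/4)*(-1 - 1*6**2)/6) = (-2*6)*((1/4)*(1/6)*(-1 - 1*36)) = -3*(-1 - 36)/6 = -3*(-37)/6 = -12*(-37/24) = 37/2 ≈ 18.500)
(t + I)**2 = (-146 + 37/2)**2 = (-255/2)**2 = 65025/4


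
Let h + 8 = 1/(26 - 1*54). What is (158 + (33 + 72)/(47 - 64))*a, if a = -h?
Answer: 580725/476 ≈ 1220.0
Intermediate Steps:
h = -225/28 (h = -8 + 1/(26 - 1*54) = -8 + 1/(26 - 54) = -8 + 1/(-28) = -8 - 1/28 = -225/28 ≈ -8.0357)
a = 225/28 (a = -1*(-225/28) = 225/28 ≈ 8.0357)
(158 + (33 + 72)/(47 - 64))*a = (158 + (33 + 72)/(47 - 64))*(225/28) = (158 + 105/(-17))*(225/28) = (158 + 105*(-1/17))*(225/28) = (158 - 105/17)*(225/28) = (2581/17)*(225/28) = 580725/476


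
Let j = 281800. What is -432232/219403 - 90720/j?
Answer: -3542680444/1545694135 ≈ -2.2920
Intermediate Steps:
-432232/219403 - 90720/j = -432232/219403 - 90720/281800 = -432232*1/219403 - 90720*1/281800 = -432232/219403 - 2268/7045 = -3542680444/1545694135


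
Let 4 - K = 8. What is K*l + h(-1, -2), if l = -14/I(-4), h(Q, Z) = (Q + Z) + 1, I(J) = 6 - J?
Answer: 18/5 ≈ 3.6000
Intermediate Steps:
h(Q, Z) = 1 + Q + Z
K = -4 (K = 4 - 1*8 = 4 - 8 = -4)
l = -7/5 (l = -14/(6 - 1*(-4)) = -14/(6 + 4) = -14/10 = -14*1/10 = -7/5 ≈ -1.4000)
K*l + h(-1, -2) = -4*(-7/5) + (1 - 1 - 2) = 28/5 - 2 = 18/5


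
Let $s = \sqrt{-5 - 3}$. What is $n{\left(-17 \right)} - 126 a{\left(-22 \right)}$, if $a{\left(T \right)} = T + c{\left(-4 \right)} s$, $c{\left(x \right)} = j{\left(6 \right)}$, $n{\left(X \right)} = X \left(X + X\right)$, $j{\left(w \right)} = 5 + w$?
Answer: $3350 - 2772 i \sqrt{2} \approx 3350.0 - 3920.2 i$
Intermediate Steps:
$s = 2 i \sqrt{2}$ ($s = \sqrt{-8} = 2 i \sqrt{2} \approx 2.8284 i$)
$n{\left(X \right)} = 2 X^{2}$ ($n{\left(X \right)} = X 2 X = 2 X^{2}$)
$c{\left(x \right)} = 11$ ($c{\left(x \right)} = 5 + 6 = 11$)
$a{\left(T \right)} = T + 22 i \sqrt{2}$ ($a{\left(T \right)} = T + 11 \cdot 2 i \sqrt{2} = T + 22 i \sqrt{2}$)
$n{\left(-17 \right)} - 126 a{\left(-22 \right)} = 2 \left(-17\right)^{2} - 126 \left(-22 + 22 i \sqrt{2}\right) = 2 \cdot 289 + \left(2772 - 2772 i \sqrt{2}\right) = 578 + \left(2772 - 2772 i \sqrt{2}\right) = 3350 - 2772 i \sqrt{2}$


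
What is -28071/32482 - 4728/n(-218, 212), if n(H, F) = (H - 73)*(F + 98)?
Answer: -396451669/488366870 ≈ -0.81179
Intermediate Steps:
n(H, F) = (-73 + H)*(98 + F)
-28071/32482 - 4728/n(-218, 212) = -28071/32482 - 4728/(-7154 - 73*212 + 98*(-218) + 212*(-218)) = -28071*1/32482 - 4728/(-7154 - 15476 - 21364 - 46216) = -28071/32482 - 4728/(-90210) = -28071/32482 - 4728*(-1/90210) = -28071/32482 + 788/15035 = -396451669/488366870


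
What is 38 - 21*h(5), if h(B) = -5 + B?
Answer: 38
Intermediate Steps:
38 - 21*h(5) = 38 - 21*(-5 + 5) = 38 - 21*0 = 38 + 0 = 38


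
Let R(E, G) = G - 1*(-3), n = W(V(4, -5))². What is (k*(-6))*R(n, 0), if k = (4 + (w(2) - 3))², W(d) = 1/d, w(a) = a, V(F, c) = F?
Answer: -162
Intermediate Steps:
n = 1/16 (n = (1/4)² = (¼)² = 1/16 ≈ 0.062500)
R(E, G) = 3 + G (R(E, G) = G + 3 = 3 + G)
k = 9 (k = (4 + (2 - 3))² = (4 - 1)² = 3² = 9)
(k*(-6))*R(n, 0) = (9*(-6))*(3 + 0) = -54*3 = -162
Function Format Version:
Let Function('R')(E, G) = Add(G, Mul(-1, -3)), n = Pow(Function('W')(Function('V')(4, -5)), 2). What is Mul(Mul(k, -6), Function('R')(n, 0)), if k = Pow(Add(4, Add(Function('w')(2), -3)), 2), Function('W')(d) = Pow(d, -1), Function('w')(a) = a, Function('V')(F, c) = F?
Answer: -162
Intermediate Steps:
n = Rational(1, 16) (n = Pow(Pow(4, -1), 2) = Pow(Rational(1, 4), 2) = Rational(1, 16) ≈ 0.062500)
Function('R')(E, G) = Add(3, G) (Function('R')(E, G) = Add(G, 3) = Add(3, G))
k = 9 (k = Pow(Add(4, Add(2, -3)), 2) = Pow(Add(4, -1), 2) = Pow(3, 2) = 9)
Mul(Mul(k, -6), Function('R')(n, 0)) = Mul(Mul(9, -6), Add(3, 0)) = Mul(-54, 3) = -162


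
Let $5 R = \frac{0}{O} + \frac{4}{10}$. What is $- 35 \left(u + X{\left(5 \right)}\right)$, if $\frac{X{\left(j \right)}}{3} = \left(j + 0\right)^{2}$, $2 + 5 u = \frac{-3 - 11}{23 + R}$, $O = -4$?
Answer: $- \frac{1504097}{577} \approx -2606.8$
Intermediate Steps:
$R = \frac{2}{25}$ ($R = \frac{\frac{0}{-4} + \frac{4}{10}}{5} = \frac{0 \left(- \frac{1}{4}\right) + 4 \cdot \frac{1}{10}}{5} = \frac{0 + \frac{2}{5}}{5} = \frac{1}{5} \cdot \frac{2}{5} = \frac{2}{25} \approx 0.08$)
$u = - \frac{1504}{2885}$ ($u = - \frac{2}{5} + \frac{\left(-3 - 11\right) \frac{1}{23 + \frac{2}{25}}}{5} = - \frac{2}{5} + \frac{\left(-14\right) \frac{1}{\frac{577}{25}}}{5} = - \frac{2}{5} + \frac{\left(-14\right) \frac{25}{577}}{5} = - \frac{2}{5} + \frac{1}{5} \left(- \frac{350}{577}\right) = - \frac{2}{5} - \frac{70}{577} = - \frac{1504}{2885} \approx -0.52132$)
$X{\left(j \right)} = 3 j^{2}$ ($X{\left(j \right)} = 3 \left(j + 0\right)^{2} = 3 j^{2}$)
$- 35 \left(u + X{\left(5 \right)}\right) = - 35 \left(- \frac{1504}{2885} + 3 \cdot 5^{2}\right) = - 35 \left(- \frac{1504}{2885} + 3 \cdot 25\right) = - 35 \left(- \frac{1504}{2885} + 75\right) = \left(-35\right) \frac{214871}{2885} = - \frac{1504097}{577}$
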